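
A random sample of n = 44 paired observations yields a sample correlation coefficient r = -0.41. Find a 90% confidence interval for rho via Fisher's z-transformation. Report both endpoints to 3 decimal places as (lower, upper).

z_r = atanh(-0.41) = -0.435611;  SE = 1/√(n−3) = 1/√41 = 0.156174
z-limits: -0.435611 ± 1.645·0.156174 = -0.435611 ± 0.256906 = [-0.692517, -0.178705]
ρ-limits: (tanh -0.692517, tanh -0.178705) = (-0.600, -0.177)

(-0.600, -0.177)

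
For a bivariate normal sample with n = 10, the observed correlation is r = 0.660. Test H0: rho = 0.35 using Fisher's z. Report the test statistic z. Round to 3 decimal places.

1.131

Fisher z: atanh(0.660) = 0.792814, atanh(0.35) = 0.365444
z = (z_r − z_0)·√(n−3) = (0.792814 − 0.365444)·√7 = 0.427370 · 2.645751 = 1.131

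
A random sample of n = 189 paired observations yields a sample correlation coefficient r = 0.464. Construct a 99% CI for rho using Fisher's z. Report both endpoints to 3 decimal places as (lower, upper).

Fisher z: z_r = atanh(r) = ½·ln((1+0.464)/(1−0.464)) = 0.502397
SE(z) = 1/√(n−3) = 1/√186 = 0.073324
99% ⇒ z* = 2.576; margin = 2.576·0.073324 = 0.188883
CI on z-scale: (0.313514, 0.691280)
Back-transform: tanh(0.313514) = 0.303631, tanh(0.691280) = 0.598804

(0.304, 0.599)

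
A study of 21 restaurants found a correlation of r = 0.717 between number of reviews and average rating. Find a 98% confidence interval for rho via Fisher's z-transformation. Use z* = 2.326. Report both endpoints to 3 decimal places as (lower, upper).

Fisher z: z_r = atanh(r) = ½·ln((1+0.717)/(1−0.717)) = 0.901443
SE(z) = 1/√(n−3) = 1/√18 = 0.235702
98% ⇒ z* = 2.326; margin = 2.326·0.235702 = 0.548243
CI on z-scale: (0.353200, 1.449686)
Back-transform: tanh(0.353200) = 0.339210, tanh(1.449686) = 0.895631

(0.339, 0.896)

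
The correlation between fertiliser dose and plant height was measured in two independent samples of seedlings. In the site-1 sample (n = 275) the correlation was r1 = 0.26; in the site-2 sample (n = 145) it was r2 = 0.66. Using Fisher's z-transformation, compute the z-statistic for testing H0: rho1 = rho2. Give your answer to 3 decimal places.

-5.087

z1 = atanh(0.26) = 0.266108,  z2 = atanh(0.66) = 0.792814
SE = √(1/(n1−3) + 1/(n2−3)) = √(1/272 + 1/142) = √(0.0036765 + 0.0070423) = √0.0107188 = 0.103532
z = (z1 − z2)/SE = (0.266108 − 0.792814) / 0.103532 = -0.526706 / 0.103532 = -5.087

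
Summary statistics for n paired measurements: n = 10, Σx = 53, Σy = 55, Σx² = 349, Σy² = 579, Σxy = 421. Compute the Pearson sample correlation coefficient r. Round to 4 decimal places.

0.9437

Numerator: nΣxy − (Σx)(Σy) = 10·421 − (53)(55) = 1295
Denominator: √[(nΣx²−(Σx)²)(nΣy²−(Σy)²)]
  nΣx²−(Σx)² = 10·349 − 2809 = 681;  nΣy²−(Σy)² = 10·579 − 3025 = 2765
  √(681·2765) = √1882965 = 1372.2117
r = 1295 / 1372.2117 = 0.9437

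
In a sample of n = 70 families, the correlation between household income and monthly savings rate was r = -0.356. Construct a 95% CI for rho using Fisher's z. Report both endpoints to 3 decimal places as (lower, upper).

(-0.545, -0.132)

Fisher z: z_r = atanh(r) = ½·ln((1+(-0.356))/(1−(-0.356))) = -0.372298
SE(z) = 1/√(n−3) = 1/√67 = 0.122169
95% ⇒ z* = 1.960; margin = 1.960·0.122169 = 0.239451
CI on z-scale: (-0.611749, -0.132847)
Back-transform: tanh(-0.611749) = -0.545357, tanh(-0.132847) = -0.132071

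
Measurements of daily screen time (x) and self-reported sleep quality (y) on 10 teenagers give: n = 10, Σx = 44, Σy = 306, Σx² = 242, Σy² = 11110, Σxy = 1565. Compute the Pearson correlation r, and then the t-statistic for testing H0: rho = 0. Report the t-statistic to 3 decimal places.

Numerator: nΣxy − (Σx)(Σy) = 10·1565 − (44)(306) = 2186
Denominator: √[(nΣx²−(Σx)²)(nΣy²−(Σy)²)]
  nΣx²−(Σx)² = 10·242 − 1936 = 484;  nΣy²−(Σy)² = 10·11110 − 93636 = 17464
  √(484·17464) = √8452576 = 2907.3314
r = 2186 / 2907.3314 = 0.7519
t = r·√(n−2)/√(1−r²) = 0.7519·√8 / √(1−0.565354) = 2.126694 / 0.659277 = 3.226

3.226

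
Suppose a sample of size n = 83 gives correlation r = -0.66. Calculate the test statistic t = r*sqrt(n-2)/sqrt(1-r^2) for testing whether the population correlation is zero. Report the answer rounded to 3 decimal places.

-7.907

t = r·√(n−2) / √(1−r²) with r = -0.66, n = 83
  = -0.66·√81 / √(1 − 0.4356)
  = -0.66·9.000000 / 0.751266
  = -5.940000 / 0.751266 = -7.907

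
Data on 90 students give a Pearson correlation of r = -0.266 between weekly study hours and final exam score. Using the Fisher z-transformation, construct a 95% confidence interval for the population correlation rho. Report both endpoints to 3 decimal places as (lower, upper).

(-0.448, -0.062)

Fisher z: z_r = atanh(r) = ½·ln((1+(-0.266))/(1−(-0.266))) = -0.272554
SE(z) = 1/√(n−3) = 1/√87 = 0.107211
95% ⇒ z* = 1.960; margin = 1.960·0.107211 = 0.210134
CI on z-scale: (-0.482688, -0.062420)
Back-transform: tanh(-0.482688) = -0.448394, tanh(-0.062420) = -0.062339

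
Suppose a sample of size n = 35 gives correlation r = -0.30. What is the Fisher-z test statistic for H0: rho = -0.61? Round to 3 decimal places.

2.259

z_r = atanh(-0.30) = -0.309520,  z_0 = atanh(-0.61) = -0.708921
SE = 1/√(n−3) = 1/√32 = 0.176777
z = (z_r − z_0)/SE = (-0.309520 − (-0.708921)) / 0.176777 = 0.399401 / 0.176777 = 2.259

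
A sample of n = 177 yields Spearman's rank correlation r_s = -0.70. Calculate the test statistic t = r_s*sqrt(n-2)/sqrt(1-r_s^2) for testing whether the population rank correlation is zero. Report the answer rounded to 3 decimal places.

t = r_s·√(n−2) / √(1−r_s²) with r_s = -0.70, n = 177
  = -0.70·√175 / √(1 − 0.4900)
  = -0.70·13.228757 / 0.714143
  = -9.260130 / 0.714143 = -12.967

-12.967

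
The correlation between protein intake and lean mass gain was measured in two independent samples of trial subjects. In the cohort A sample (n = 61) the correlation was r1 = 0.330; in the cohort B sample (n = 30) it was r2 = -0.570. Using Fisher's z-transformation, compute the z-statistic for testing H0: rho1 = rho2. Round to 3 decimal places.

Fisher z-transforms: z1 = atanh(0.330) = 0.342828, z2 = atanh(-0.570) = -0.647523; difference d = 0.990351
Var(d) = 1/58 + 1/27 = 0.0172414 + 0.0370370 = 0.0542784
z = d/√Var(d) = 0.990351 / √0.0542784 = 0.990351 / 0.232977 = 4.251

4.251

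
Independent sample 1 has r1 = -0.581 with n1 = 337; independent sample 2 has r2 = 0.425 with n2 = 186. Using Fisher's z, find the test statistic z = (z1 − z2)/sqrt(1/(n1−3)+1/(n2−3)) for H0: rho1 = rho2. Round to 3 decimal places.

-12.153

Fisher z-transforms: z1 = atanh(-0.581) = -0.663971, z2 = atanh(0.425) = 0.453779; difference d = -1.117750
Var(d) = 1/334 + 1/183 = 0.0029940 + 0.0054645 = 0.0084585
z = d/√Var(d) = -1.117750 / √0.0084585 = -1.117750 / 0.091970 = -12.153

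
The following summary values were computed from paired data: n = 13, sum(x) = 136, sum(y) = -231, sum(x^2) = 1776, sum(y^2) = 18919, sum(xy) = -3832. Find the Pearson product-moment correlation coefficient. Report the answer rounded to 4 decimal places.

S_xy = nΣxy − ΣxΣy = 13·(-3832) − 136·(-231) = -49816 − (-31416) = -18400
S_xx = nΣx² − (Σx)² = 13·1776 − 136² = 23088 − 18496 = 4592
S_yy = nΣy² − (Σy)² = 13·18919 − (-231)² = 245947 − 53361 = 192586
r = S_xy / √(S_xx·S_yy) = -18400 / √(4592·192586) = -18400 / √884354912 = -18400 / 29738.1054 = -0.6187

-0.6187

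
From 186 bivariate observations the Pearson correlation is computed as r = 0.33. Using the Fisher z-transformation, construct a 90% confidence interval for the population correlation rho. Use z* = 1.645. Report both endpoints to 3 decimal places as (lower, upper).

(0.218, 0.434)

Fisher z: z_r = atanh(r) = ½·ln((1+0.33)/(1−0.33)) = 0.342828
SE(z) = 1/√(n−3) = 1/√183 = 0.073922
90% ⇒ z* = 1.645; margin = 1.645·0.073922 = 0.121602
CI on z-scale: (0.221226, 0.464430)
Back-transform: tanh(0.221226) = 0.217686, tanh(0.464430) = 0.433688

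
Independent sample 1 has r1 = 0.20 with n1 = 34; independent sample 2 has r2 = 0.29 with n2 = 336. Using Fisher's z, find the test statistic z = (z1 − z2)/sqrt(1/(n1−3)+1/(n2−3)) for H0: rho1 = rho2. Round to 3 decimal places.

-0.510

Fisher z-transforms: z1 = atanh(0.20) = 0.202733, z2 = atanh(0.29) = 0.298566; difference d = -0.095833
Var(d) = 1/31 + 1/333 = 0.0322581 + 0.0030030 = 0.0352611
z = d/√Var(d) = -0.095833 / √0.0352611 = -0.095833 / 0.187779 = -0.510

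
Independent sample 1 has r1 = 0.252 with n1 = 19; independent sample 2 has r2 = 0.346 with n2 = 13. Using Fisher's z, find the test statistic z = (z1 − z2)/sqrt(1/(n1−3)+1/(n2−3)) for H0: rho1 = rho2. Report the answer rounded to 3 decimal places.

Fisher z-transforms: z1 = atanh(0.252) = 0.257547, z2 = atanh(0.346) = 0.360893; difference d = -0.103346
Var(d) = 1/16 + 1/10 = 0.0625000 + 0.1000000 = 0.1625000
z = d/√Var(d) = -0.103346 / √0.1625000 = -0.103346 / 0.403113 = -0.256

-0.256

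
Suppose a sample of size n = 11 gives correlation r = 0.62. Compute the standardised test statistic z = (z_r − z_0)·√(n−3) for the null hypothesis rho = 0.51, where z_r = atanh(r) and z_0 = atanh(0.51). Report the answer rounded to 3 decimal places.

0.459

z_r = atanh(0.62) = 0.725005,  z_0 = atanh(0.51) = 0.562730
SE = 1/√(n−3) = 1/√8 = 0.353553
z = (z_r − z_0)/SE = (0.725005 − 0.562730) / 0.353553 = 0.162275 / 0.353553 = 0.459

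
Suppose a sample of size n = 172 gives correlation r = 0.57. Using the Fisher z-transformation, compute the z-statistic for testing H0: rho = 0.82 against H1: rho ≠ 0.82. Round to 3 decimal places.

-6.621

Fisher z: atanh(0.57) = 0.647523, atanh(0.82) = 1.156817
z = (z_r − z_0)·√(n−3) = (0.647523 − 1.156817)·√169 = -0.509294 · 13.000000 = -6.621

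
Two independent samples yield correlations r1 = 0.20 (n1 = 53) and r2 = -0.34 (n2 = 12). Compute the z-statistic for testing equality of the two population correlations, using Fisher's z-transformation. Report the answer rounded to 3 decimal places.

z1 = atanh(0.20) = 0.202733,  z2 = atanh(-0.34) = -0.354093
SE = √(1/(n1−3) + 1/(n2−3)) = √(1/50 + 1/9) = √(0.0200000 + 0.1111111) = √0.1311111 = 0.362093
z = (z1 − z2)/SE = (0.202733 − (-0.354093)) / 0.362093 = 0.556826 / 0.362093 = 1.538

1.538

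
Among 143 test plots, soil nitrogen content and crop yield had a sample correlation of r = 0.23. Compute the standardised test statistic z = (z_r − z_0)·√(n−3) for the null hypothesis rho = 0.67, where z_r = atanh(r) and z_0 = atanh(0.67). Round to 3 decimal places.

Fisher z: atanh(0.23) = 0.234189, atanh(0.67) = 0.810743
z = (z_r − z_0)·√(n−3) = (0.234189 − 0.810743)·√140 = -0.576554 · 11.832160 = -6.822

-6.822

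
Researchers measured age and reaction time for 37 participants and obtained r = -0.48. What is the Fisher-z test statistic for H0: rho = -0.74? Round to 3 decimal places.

2.493

Fisher z: atanh(-0.48) = -0.522984, atanh(-0.74) = -0.950479
z = (z_r − z_0)·√(n−3) = (-0.522984 − (-0.950479))·√34 = 0.427495 · 5.830952 = 2.493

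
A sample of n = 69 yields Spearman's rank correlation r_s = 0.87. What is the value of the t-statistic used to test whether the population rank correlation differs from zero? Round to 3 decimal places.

1 − r_s² = 1 − 0.7569 = 0.2431;  √(1−r_s²) = 0.493052
√(n−2) = √67 = 8.185353
t = r_s·√(n−2)/√(1−r_s²) = 0.87 · 8.185353 / 0.493052 = 14.443

14.443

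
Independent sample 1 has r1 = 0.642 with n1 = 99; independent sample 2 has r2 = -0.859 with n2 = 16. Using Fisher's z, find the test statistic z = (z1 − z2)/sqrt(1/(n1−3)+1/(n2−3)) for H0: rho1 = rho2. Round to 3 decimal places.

Fisher z-transforms: z1 = atanh(0.642) = 0.761569, z2 = atanh(-0.859) = -1.289517; difference d = 2.051086
Var(d) = 1/96 + 1/13 = 0.0104167 + 0.0769231 = 0.0873398
z = d/√Var(d) = 2.051086 / √0.0873398 = 2.051086 / 0.295533 = 6.940

6.940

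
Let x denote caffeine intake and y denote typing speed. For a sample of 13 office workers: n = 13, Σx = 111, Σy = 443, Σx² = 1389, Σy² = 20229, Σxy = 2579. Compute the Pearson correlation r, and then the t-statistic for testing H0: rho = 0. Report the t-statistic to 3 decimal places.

Numerator: nΣxy − (Σx)(Σy) = 13·2579 − (111)(443) = -15646
Denominator: √[(nΣx²−(Σx)²)(nΣy²−(Σy)²)]
  nΣx²−(Σx)² = 13·1389 − 12321 = 5736;  nΣy²−(Σy)² = 13·20229 − 196249 = 66728
  √(5736·66728) = √382751808 = 19564.0438
r = -15646 / 19564.0438 = -0.7997
t = r·√(n−2)/√(1−r²) = -0.7997·√11 / √(1−0.639520) = -2.652305 / 0.600400 = -4.418

-4.418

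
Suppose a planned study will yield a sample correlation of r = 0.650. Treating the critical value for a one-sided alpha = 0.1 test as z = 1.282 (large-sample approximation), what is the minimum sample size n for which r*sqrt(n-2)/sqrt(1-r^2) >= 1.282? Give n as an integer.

Need r·√(n−2)/√(1−r²) ≥ 1.282
√(n−2) ≥ 1.282·√(1−0.422500) / 0.650 = 1.282·0.759934 / 0.650 = 1.4988
n−2 ≥ 2.2464  ⇒  n ≥ 4.2464
Smallest integer n = 5

5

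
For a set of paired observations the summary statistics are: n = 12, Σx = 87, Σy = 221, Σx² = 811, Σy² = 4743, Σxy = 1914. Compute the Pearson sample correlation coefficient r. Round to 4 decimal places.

S_xy = nΣxy − ΣxΣy = 12·1914 − 87·221 = 22968 − 19227 = 3741
S_xx = nΣx² − (Σx)² = 12·811 − 87² = 9732 − 7569 = 2163
S_yy = nΣy² − (Σy)² = 12·4743 − 221² = 56916 − 48841 = 8075
r = S_xy / √(S_xx·S_yy) = 3741 / √(2163·8075) = 3741 / √17466225 = 3741 / 4179.2613 = 0.8951

0.8951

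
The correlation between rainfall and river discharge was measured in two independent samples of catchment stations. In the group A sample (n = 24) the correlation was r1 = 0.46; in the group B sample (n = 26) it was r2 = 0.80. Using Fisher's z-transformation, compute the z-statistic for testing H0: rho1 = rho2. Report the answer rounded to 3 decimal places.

z1 = atanh(0.46) = 0.497311,  z2 = atanh(0.80) = 1.098612
SE = √(1/(n1−3) + 1/(n2−3)) = √(1/21 + 1/23) = √(0.0476190 + 0.0434783) = √0.0910973 = 0.301823
z = (z1 − z2)/SE = (0.497311 − 1.098612) / 0.301823 = -0.601301 / 0.301823 = -1.992

-1.992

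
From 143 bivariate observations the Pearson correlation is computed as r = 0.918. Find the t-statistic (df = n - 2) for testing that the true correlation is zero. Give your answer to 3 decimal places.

27.487

1 − r² = 1 − 0.842724 = 0.157276;  √(1−r²) = 0.396580
√(n−2) = √141 = 11.874342
t = r·√(n−2)/√(1−r²) = 0.918 · 11.874342 / 0.396580 = 27.487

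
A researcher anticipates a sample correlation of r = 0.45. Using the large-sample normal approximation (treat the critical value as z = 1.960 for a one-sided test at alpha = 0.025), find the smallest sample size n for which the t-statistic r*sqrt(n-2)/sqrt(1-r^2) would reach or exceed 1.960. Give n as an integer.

Need r·√(n−2)/√(1−r²) ≥ 1.960
√(n−2) ≥ 1.960·√(1−0.2025) / 0.45 = 1.960·0.893029 / 0.45 = 3.8896
n−2 ≥ 15.1290  ⇒  n ≥ 17.1290
Smallest integer n = 18

18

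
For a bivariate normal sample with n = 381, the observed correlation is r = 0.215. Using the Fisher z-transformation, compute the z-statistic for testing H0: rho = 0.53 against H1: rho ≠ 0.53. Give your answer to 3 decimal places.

Fisher z: atanh(0.215) = 0.218408, atanh(0.53) = 0.590145
z = (z_r − z_0)·√(n−3) = (0.218408 − 0.590145)·√378 = -0.371737 · 19.442222 = -7.227

-7.227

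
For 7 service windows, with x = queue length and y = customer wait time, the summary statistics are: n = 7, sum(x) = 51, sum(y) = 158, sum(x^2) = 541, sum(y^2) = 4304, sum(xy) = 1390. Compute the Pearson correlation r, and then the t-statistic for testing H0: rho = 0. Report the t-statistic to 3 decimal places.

Numerator: nΣxy − (Σx)(Σy) = 7·1390 − (51)(158) = 1672
Denominator: √[(nΣx²−(Σx)²)(nΣy²−(Σy)²)]
  nΣx²−(Σx)² = 7·541 − 2601 = 1186;  nΣy²−(Σy)² = 7·4304 − 24964 = 5164
  √(1186·5164) = √6124504 = 2474.7735
r = 1672 / 2474.7735 = 0.6756
t = r·√(n−2)/√(1−r²) = 0.6756·√5 / √(1−0.456435) = 1.510688 / 0.737269 = 2.049

2.049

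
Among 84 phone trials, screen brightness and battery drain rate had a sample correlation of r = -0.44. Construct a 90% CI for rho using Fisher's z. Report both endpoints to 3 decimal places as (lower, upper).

Fisher z: z_r = atanh(r) = ½·ln((1+(-0.44))/(1−(-0.44))) = -0.472231
SE(z) = 1/√(n−3) = 1/√81 = 0.111111
90% ⇒ z* = 1.645; margin = 1.645·0.111111 = 0.182778
CI on z-scale: (-0.655009, -0.289453)
Back-transform: tanh(-0.655009) = -0.575032, tanh(-0.289453) = -0.281631

(-0.575, -0.282)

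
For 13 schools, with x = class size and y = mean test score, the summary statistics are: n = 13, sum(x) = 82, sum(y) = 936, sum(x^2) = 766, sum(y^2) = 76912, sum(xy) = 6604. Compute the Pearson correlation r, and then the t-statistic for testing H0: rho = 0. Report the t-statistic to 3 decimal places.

S_xy = nΣxy − ΣxΣy = 13·6604 − 82·936 = 85852 − 76752 = 9100
S_xx = nΣx² − (Σx)² = 13·766 − 82² = 9958 − 6724 = 3234
S_yy = nΣy² − (Σy)² = 13·76912 − 936² = 999856 − 876096 = 123760
r = S_xy / √(S_xx·S_yy) = 9100 / √(3234·123760) = 9100 / √400239840 = 9100 / 20005.9951 = 0.4549
t = r·√(n−2)/√(1−r²) = 0.4549·√11 / √(1−0.206934) = 1.508733 / 0.890543 = 1.694

1.694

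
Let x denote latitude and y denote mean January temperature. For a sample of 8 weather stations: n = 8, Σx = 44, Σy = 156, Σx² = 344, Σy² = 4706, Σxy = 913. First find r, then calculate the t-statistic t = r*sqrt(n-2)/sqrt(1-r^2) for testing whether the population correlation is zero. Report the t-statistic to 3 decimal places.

0.330

Numerator: nΣxy − (Σx)(Σy) = 8·913 − (44)(156) = 440
Denominator: √[(nΣx²−(Σx)²)(nΣy²−(Σy)²)]
  nΣx²−(Σx)² = 8·344 − 1936 = 816;  nΣy²−(Σy)² = 8·4706 − 24336 = 13312
  √(816·13312) = √10862592 = 3295.8447
r = 440 / 3295.8447 = 0.1335
t = r·√(n−2)/√(1−r²) = 0.1335·√6 / √(1−0.017822) = 0.327007 / 0.991049 = 0.330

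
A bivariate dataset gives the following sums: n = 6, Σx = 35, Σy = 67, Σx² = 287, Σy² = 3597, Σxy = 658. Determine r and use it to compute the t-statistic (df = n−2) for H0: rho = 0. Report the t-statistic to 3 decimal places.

Numerator: nΣxy − (Σx)(Σy) = 6·658 − (35)(67) = 1603
Denominator: √[(nΣx²−(Σx)²)(nΣy²−(Σy)²)]
  nΣx²−(Σx)² = 6·287 − 1225 = 497;  nΣy²−(Σy)² = 6·3597 − 4489 = 17093
  √(497·17093) = √8495221 = 2914.6562
r = 1603 / 2914.6562 = 0.5500
t = r·√(n−2)/√(1−r²) = 0.5500·√4 / √(1−0.302500) = 1.100000 / 0.835165 = 1.317

1.317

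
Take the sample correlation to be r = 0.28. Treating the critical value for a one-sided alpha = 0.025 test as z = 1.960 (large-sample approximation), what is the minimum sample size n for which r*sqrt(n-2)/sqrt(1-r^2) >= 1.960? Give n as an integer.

48

r√(n−2)/√(1−r²) ≥ 1.960  ⇔  n−2 ≥ (1.960)²·(1−r²)/r²
(1−r²)/r² = (1−0.0784)/0.0784 = 11.7551
n ≥ 2 + 3.8416·11.7551 = 2 + 45.1584 = 47.1584
⌈47.1584⌉ = 48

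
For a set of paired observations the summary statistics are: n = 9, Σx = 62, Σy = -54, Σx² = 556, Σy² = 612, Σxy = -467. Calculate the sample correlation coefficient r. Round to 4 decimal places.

-0.4931

S_xy = nΣxy − ΣxΣy = 9·(-467) − 62·(-54) = -4203 − (-3348) = -855
S_xx = nΣx² − (Σx)² = 9·556 − 62² = 5004 − 3844 = 1160
S_yy = nΣy² − (Σy)² = 9·612 − (-54)² = 5508 − 2916 = 2592
r = S_xy / √(S_xx·S_yy) = -855 / √(1160·2592) = -855 / √3006720 = -855 / 1733.9896 = -0.4931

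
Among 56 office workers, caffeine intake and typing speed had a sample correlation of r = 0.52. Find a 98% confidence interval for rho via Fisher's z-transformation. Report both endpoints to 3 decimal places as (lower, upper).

z_r = atanh(0.52) = 0.576340;  SE = 1/√(n−3) = 1/√53 = 0.137361
z-limits: 0.576340 ± 2.326·0.137361 = 0.576340 ± 0.319502 = [0.256838, 0.895842]
ρ-limits: (tanh 0.256838, tanh 0.895842) = (0.251, 0.714)

(0.251, 0.714)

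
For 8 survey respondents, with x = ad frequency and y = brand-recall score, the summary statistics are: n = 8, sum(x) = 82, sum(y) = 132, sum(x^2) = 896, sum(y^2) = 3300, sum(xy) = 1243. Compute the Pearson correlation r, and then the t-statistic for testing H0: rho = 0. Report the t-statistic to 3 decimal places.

S_xy = nΣxy − ΣxΣy = 8·1243 − 82·132 = 9944 − 10824 = -880
S_xx = nΣx² − (Σx)² = 8·896 − 82² = 7168 − 6724 = 444
S_yy = nΣy² − (Σy)² = 8·3300 − 132² = 26400 − 17424 = 8976
r = S_xy / √(S_xx·S_yy) = -880 / √(444·8976) = -880 / √3985344 = -880 / 1996.3326 = -0.4408
t = r·√(n−2)/√(1−r²) = -0.4408·√6 / √(1−0.194305) = -1.079735 / 0.897605 = -1.203

-1.203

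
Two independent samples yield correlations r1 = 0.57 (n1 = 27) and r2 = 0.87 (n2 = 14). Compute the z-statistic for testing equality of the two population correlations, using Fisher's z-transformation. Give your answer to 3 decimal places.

-1.883

Fisher z-transforms: z1 = atanh(0.57) = 0.647523, z2 = atanh(0.87) = 1.333080; difference d = -0.685557
Var(d) = 1/24 + 1/11 = 0.0416667 + 0.0909091 = 0.1325758
z = d/√Var(d) = -0.685557 / √0.1325758 = -0.685557 / 0.364110 = -1.883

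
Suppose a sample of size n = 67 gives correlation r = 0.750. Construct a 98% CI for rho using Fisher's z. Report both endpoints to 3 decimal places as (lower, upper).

Fisher z: z_r = atanh(r) = ½·ln((1+0.750)/(1−0.750)) = 0.972955
SE(z) = 1/√(n−3) = 1/√64 = 0.125000
98% ⇒ z* = 2.326; margin = 2.326·0.125000 = 0.290750
CI on z-scale: (0.682205, 1.263705)
Back-transform: tanh(0.682205) = 0.592951, tanh(1.263705) = 0.852082

(0.593, 0.852)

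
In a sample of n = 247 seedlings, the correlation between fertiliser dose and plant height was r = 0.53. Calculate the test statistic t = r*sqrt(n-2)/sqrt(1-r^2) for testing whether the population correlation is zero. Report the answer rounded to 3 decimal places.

t = r·√(n−2) / √(1−r²) with r = 0.53, n = 247
  = 0.53·√245 / √(1 − 0.2809)
  = 0.53·15.652476 / 0.847998
  = 8.295812 / 0.847998 = 9.783

9.783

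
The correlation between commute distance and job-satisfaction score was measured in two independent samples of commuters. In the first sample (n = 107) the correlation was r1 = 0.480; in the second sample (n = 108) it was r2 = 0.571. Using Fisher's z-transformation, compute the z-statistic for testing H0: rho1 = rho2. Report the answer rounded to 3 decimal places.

-0.911

z1 = atanh(0.480) = 0.522984,  z2 = atanh(0.571) = 0.649005
SE = √(1/(n1−3) + 1/(n2−3)) = √(1/104 + 1/105) = √(0.0096154 + 0.0095238) = √0.0191392 = 0.138344
z = (z1 − z2)/SE = (0.522984 − 0.649005) / 0.138344 = -0.126021 / 0.138344 = -0.911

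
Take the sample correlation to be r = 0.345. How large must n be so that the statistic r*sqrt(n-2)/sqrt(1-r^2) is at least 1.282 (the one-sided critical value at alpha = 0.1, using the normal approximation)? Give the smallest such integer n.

Need r·√(n−2)/√(1−r²) ≥ 1.282
√(n−2) ≥ 1.282·√(1−0.119025) / 0.345 = 1.282·0.938603 / 0.345 = 3.4878
n−2 ≥ 12.1647  ⇒  n ≥ 14.1647
Smallest integer n = 15

15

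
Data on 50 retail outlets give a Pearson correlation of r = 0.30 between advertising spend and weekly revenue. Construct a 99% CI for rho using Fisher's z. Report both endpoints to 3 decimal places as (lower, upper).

(-0.066, 0.595)

Fisher z: z_r = atanh(r) = ½·ln((1+0.30)/(1−0.30)) = 0.309520
SE(z) = 1/√(n−3) = 1/√47 = 0.145865
99% ⇒ z* = 2.576; margin = 2.576·0.145865 = 0.375748
CI on z-scale: (-0.066228, 0.685268)
Back-transform: tanh(-0.066228) = -0.066131, tanh(0.685268) = 0.594933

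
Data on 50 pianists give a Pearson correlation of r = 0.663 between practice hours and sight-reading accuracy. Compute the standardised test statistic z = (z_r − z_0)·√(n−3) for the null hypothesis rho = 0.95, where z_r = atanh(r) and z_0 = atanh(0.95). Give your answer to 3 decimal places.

z_r = atanh(0.663) = 0.798148,  z_0 = atanh(0.95) = 1.831781
SE = 1/√(n−3) = 1/√47 = 0.145865
z = (z_r − z_0)/SE = (0.798148 − 1.831781) / 0.145865 = -1.033633 / 0.145865 = -7.086

-7.086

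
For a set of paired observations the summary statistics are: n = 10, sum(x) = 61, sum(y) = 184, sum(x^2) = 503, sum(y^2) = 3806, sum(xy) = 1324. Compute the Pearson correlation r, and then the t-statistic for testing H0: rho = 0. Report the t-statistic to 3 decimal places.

4.754

Numerator: nΣxy − (Σx)(Σy) = 10·1324 − (61)(184) = 2016
Denominator: √[(nΣx²−(Σx)²)(nΣy²−(Σy)²)]
  nΣx²−(Σx)² = 10·503 − 3721 = 1309;  nΣy²−(Σy)² = 10·3806 − 33856 = 4204
  √(1309·4204) = √5503036 = 2345.8551
r = 2016 / 2345.8551 = 0.8594
t = r·√(n−2)/√(1−r²) = 0.8594·√8 / √(1−0.738568) = 2.430750 / 0.511304 = 4.754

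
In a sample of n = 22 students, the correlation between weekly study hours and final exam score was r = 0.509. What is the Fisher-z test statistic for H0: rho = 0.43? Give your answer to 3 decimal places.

z_r = atanh(0.509) = 0.561379,  z_0 = atanh(0.43) = 0.459897
SE = 1/√(n−3) = 1/√19 = 0.229416
z = (z_r − z_0)/SE = (0.561379 − 0.459897) / 0.229416 = 0.101482 / 0.229416 = 0.442

0.442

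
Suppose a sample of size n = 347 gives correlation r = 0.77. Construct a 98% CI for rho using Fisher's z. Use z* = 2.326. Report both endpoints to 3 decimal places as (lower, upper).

z_r = atanh(0.77) = 1.020328;  SE = 1/√(n−3) = 1/√344 = 0.053916
z-limits: 1.020328 ± 2.326·0.053916 = 1.020328 ± 0.125409 = [0.894919, 1.145737]
ρ-limits: (tanh 0.894919, tanh 1.145737) = (0.714, 0.816)

(0.714, 0.816)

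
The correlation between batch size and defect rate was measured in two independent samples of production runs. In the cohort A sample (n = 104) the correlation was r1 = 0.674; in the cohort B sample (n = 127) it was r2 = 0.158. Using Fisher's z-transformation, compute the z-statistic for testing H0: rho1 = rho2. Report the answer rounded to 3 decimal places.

4.914

z1 = atanh(0.674) = 0.818037,  z2 = atanh(0.158) = 0.159335
SE = √(1/(n1−3) + 1/(n2−3)) = √(1/101 + 1/124) = √(0.0099010 + 0.0080645) = √0.0179655 = 0.134035
z = (z1 − z2)/SE = (0.818037 − 0.159335) / 0.134035 = 0.658702 / 0.134035 = 4.914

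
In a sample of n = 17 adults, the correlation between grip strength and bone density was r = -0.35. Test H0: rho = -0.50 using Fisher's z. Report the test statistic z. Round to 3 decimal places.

0.688

Fisher z: atanh(-0.35) = -0.365444, atanh(-0.50) = -0.549306
z = (z_r − z_0)·√(n−3) = (-0.365444 − (-0.549306))·√14 = 0.183862 · 3.741657 = 0.688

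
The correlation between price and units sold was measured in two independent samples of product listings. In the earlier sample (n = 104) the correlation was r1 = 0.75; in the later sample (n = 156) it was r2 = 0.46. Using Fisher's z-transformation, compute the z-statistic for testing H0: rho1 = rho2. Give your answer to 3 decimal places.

z1 = atanh(0.75) = 0.972955,  z2 = atanh(0.46) = 0.497311
SE = √(1/(n1−3) + 1/(n2−3)) = √(1/101 + 1/153) = √(0.0099010 + 0.0065359) = √0.0164369 = 0.128206
z = (z1 − z2)/SE = (0.972955 − 0.497311) / 0.128206 = 0.475644 / 0.128206 = 3.710

3.710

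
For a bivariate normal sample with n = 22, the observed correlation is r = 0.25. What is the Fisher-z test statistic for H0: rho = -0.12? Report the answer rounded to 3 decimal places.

1.639

z_r = atanh(0.25) = 0.255413,  z_0 = atanh(-0.12) = -0.120581
SE = 1/√(n−3) = 1/√19 = 0.229416
z = (z_r − z_0)/SE = (0.255413 − (-0.120581)) / 0.229416 = 0.375994 / 0.229416 = 1.639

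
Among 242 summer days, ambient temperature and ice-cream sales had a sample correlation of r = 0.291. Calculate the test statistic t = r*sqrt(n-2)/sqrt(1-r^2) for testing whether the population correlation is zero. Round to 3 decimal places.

1 − r² = 1 − 0.084681 = 0.915319;  √(1−r²) = 0.956723
√(n−2) = √240 = 15.491933
t = r·√(n−2)/√(1−r²) = 0.291 · 15.491933 / 0.956723 = 4.712

4.712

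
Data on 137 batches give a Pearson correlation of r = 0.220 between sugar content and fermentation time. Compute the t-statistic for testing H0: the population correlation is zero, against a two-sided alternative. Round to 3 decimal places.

2.620

1 − r² = 1 − 0.048400 = 0.951600;  √(1−r²) = 0.975500
√(n−2) = √135 = 11.618950
t = r·√(n−2)/√(1−r²) = 0.220 · 11.618950 / 0.975500 = 2.620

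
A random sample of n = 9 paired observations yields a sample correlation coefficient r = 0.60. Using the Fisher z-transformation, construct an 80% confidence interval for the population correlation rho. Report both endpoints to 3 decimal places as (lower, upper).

Fisher z: z_r = atanh(r) = ½·ln((1+0.60)/(1−0.60)) = 0.693147
SE(z) = 1/√(n−3) = 1/√6 = 0.408248
80% ⇒ z* = 1.282; margin = 1.282·0.408248 = 0.523374
CI on z-scale: (0.169773, 1.216521)
Back-transform: tanh(0.169773) = 0.168160, tanh(1.216521) = 0.838625

(0.168, 0.839)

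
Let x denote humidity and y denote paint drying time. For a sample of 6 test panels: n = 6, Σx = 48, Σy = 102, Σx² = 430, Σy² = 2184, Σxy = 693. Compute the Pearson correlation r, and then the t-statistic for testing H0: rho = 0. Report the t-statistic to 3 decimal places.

-3.296

Numerator: nΣxy − (Σx)(Σy) = 6·693 − (48)(102) = -738
Denominator: √[(nΣx²−(Σx)²)(nΣy²−(Σy)²)]
  nΣx²−(Σx)² = 6·430 − 2304 = 276;  nΣy²−(Σy)² = 6·2184 − 10404 = 2700
  √(276·2700) = √745200 = 863.2497
r = -738 / 863.2497 = -0.8549
t = r·√(n−2)/√(1−r²) = -0.8549·√4 / √(1−0.730854) = -1.709800 / 0.518793 = -3.296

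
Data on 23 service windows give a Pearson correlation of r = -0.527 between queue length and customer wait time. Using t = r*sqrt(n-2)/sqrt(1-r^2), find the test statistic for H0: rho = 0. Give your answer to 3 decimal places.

t = r·√(n−2) / √(1−r²) with r = -0.527, n = 23
  = -0.527·√21 / √(1 − 0.277729)
  = -0.527·4.582576 / 0.849865
  = -2.415018 / 0.849865 = -2.842

-2.842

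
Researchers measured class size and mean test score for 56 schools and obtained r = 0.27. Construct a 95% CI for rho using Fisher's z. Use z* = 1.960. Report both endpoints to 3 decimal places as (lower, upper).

z_r = atanh(0.27) = 0.276864;  SE = 1/√(n−3) = 1/√53 = 0.137361
z-limits: 0.276864 ± 1.960·0.137361 = 0.276864 ± 0.269228 = [0.007636, 0.546092]
ρ-limits: (tanh 0.007636, tanh 0.546092) = (0.008, 0.498)

(0.008, 0.498)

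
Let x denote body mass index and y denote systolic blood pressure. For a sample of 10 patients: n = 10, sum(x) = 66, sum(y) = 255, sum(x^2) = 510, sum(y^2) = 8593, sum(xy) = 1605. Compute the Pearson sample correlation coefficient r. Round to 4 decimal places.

-0.1978

Numerator: nΣxy − (Σx)(Σy) = 10·1605 − (66)(255) = -780
Denominator: √[(nΣx²−(Σx)²)(nΣy²−(Σy)²)]
  nΣx²−(Σx)² = 10·510 − 4356 = 744;  nΣy²−(Σy)² = 10·8593 − 65025 = 20905
  √(744·20905) = √15553320 = 3943.7698
r = -780 / 3943.7698 = -0.1978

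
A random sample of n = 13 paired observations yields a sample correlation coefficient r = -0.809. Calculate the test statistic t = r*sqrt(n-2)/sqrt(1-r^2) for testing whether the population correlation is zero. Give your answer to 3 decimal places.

1 − r² = 1 − 0.654481 = 0.345519;  √(1−r²) = 0.587809
√(n−2) = √11 = 3.316625
t = r·√(n−2)/√(1−r²) = -0.809 · 3.316625 / 0.587809 = -4.565

-4.565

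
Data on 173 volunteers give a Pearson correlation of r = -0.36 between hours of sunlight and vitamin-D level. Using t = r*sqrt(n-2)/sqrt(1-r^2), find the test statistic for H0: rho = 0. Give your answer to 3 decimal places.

-5.046

t = r·√(n−2) / √(1−r²) with r = -0.36, n = 173
  = -0.36·√171 / √(1 − 0.1296)
  = -0.36·13.076697 / 0.932952
  = -4.707611 / 0.932952 = -5.046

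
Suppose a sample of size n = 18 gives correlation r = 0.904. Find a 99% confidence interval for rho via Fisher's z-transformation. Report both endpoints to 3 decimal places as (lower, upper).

Fisher z: z_r = atanh(r) = ½·ln((1+0.904)/(1−0.904)) = 1.493682
SE(z) = 1/√(n−3) = 1/√15 = 0.258199
99% ⇒ z* = 2.576; margin = 2.576·0.258199 = 0.665121
CI on z-scale: (0.828561, 2.158803)
Back-transform: tanh(0.828561) = 0.679703, tanh(2.158803) = 0.973687

(0.680, 0.974)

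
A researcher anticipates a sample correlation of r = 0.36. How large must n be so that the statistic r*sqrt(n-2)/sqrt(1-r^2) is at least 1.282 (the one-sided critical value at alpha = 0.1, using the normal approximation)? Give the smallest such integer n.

14

r√(n−2)/√(1−r²) ≥ 1.282  ⇔  n−2 ≥ (1.282)²·(1−r²)/r²
(1−r²)/r² = (1−0.1296)/0.1296 = 6.7160
n ≥ 2 + 1.643524·6.7160 = 2 + 11.0379 = 13.0379
⌈13.0379⌉ = 14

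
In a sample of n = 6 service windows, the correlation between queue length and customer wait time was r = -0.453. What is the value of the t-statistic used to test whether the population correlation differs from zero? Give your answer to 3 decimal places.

1 − r² = 1 − 0.205209 = 0.794791;  √(1−r²) = 0.891511
√(n−2) = √4 = 2.000000
t = r·√(n−2)/√(1−r²) = -0.453 · 2.000000 / 0.891511 = -1.016

-1.016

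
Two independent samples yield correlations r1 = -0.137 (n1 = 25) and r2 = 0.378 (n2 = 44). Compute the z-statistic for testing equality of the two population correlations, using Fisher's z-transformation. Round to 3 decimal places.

-2.027

Fisher z-transforms: z1 = atanh(-0.137) = -0.137867, z2 = atanh(0.378) = 0.397724; difference d = -0.535591
Var(d) = 1/22 + 1/41 = 0.0454545 + 0.0243902 = 0.0698447
z = d/√Var(d) = -0.535591 / √0.0698447 = -0.535591 / 0.264281 = -2.027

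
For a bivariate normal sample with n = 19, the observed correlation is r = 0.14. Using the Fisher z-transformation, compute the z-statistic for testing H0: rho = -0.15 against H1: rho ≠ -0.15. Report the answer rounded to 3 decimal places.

1.168

z_r = atanh(0.14) = 0.140926,  z_0 = atanh(-0.15) = -0.151140
SE = 1/√(n−3) = 1/√16 = 0.250000
z = (z_r − z_0)/SE = (0.140926 − (-0.151140)) / 0.250000 = 0.292066 / 0.250000 = 1.168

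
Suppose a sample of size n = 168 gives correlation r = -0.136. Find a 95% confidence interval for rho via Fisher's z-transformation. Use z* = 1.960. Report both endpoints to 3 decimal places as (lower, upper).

Fisher z: z_r = atanh(r) = ½·ln((1+(-0.136))/(1−(-0.136))) = -0.136848
SE(z) = 1/√(n−3) = 1/√165 = 0.077850
95% ⇒ z* = 1.960; margin = 1.960·0.077850 = 0.152586
CI on z-scale: (-0.289434, 0.015738)
Back-transform: tanh(-0.289434) = -0.281614, tanh(0.015738) = 0.015737

(-0.282, 0.016)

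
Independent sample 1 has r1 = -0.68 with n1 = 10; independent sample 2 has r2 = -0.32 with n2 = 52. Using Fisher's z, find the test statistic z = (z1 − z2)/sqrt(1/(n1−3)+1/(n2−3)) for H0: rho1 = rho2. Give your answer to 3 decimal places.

-1.231

Fisher z-transforms: z1 = atanh(-0.68) = -0.829114, z2 = atanh(-0.32) = -0.331647; difference d = -0.497467
Var(d) = 1/7 + 1/49 = 0.1428571 + 0.0204082 = 0.1632653
z = d/√Var(d) = -0.497467 / √0.1632653 = -0.497467 / 0.404061 = -1.231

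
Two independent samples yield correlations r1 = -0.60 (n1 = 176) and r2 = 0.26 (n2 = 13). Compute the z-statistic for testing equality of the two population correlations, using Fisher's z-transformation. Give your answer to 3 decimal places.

z1 = atanh(-0.60) = -0.693147,  z2 = atanh(0.26) = 0.266108
SE = √(1/(n1−3) + 1/(n2−3)) = √(1/173 + 1/10) = √(0.0057803 + 0.1000000) = √0.1057803 = 0.325239
z = (z1 − z2)/SE = (-0.693147 − 0.266108) / 0.325239 = -0.959255 / 0.325239 = -2.949

-2.949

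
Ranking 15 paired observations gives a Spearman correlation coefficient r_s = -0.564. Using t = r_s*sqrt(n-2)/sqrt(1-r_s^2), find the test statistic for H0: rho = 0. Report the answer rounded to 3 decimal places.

-2.463

t = r_s·√(n−2) / √(1−r_s²) with r_s = -0.564, n = 15
  = -0.564·√13 / √(1 − 0.318096)
  = -0.564·3.605551 / 0.825775
  = -2.033531 / 0.825775 = -2.463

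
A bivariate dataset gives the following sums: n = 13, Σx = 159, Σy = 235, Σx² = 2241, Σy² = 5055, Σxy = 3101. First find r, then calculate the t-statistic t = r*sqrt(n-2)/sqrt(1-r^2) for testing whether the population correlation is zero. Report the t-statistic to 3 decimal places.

1.736

S_xy = nΣxy − ΣxΣy = 13·3101 − 159·235 = 40313 − 37365 = 2948
S_xx = nΣx² − (Σx)² = 13·2241 − 159² = 29133 − 25281 = 3852
S_yy = nΣy² − (Σy)² = 13·5055 − 235² = 65715 − 55225 = 10490
r = S_xy / √(S_xx·S_yy) = 2948 / √(3852·10490) = 2948 / √40407480 = 2948 / 6356.6878 = 0.4638
t = r·√(n−2)/√(1−r²) = 0.4638·√11 / √(1−0.215110) = 1.538251 / 0.885940 = 1.736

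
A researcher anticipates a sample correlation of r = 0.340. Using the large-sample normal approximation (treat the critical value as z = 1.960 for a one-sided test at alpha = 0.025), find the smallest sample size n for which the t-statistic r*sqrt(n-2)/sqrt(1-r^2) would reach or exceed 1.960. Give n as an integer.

32

Need r·√(n−2)/√(1−r²) ≥ 1.960
√(n−2) ≥ 1.960·√(1−0.115600) / 0.340 = 1.960·0.940425 / 0.340 = 5.4213
n−2 ≥ 29.3905  ⇒  n ≥ 31.3905
Smallest integer n = 32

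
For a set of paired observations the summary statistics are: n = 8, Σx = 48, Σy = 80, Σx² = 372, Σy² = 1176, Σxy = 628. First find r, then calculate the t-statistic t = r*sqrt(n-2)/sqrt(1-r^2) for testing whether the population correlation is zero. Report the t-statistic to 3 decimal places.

S_xy = nΣxy − ΣxΣy = 8·628 − 48·80 = 5024 − 3840 = 1184
S_xx = nΣx² − (Σx)² = 8·372 − 48² = 2976 − 2304 = 672
S_yy = nΣy² − (Σy)² = 8·1176 − 80² = 9408 − 6400 = 3008
r = S_xy / √(S_xx·S_yy) = 1184 / √(672·3008) = 1184 / √2021376 = 1184 / 1421.7510 = 0.8328
t = r·√(n−2)/√(1−r²) = 0.8328·√6 / √(1−0.693556) = 2.039935 / 0.553574 = 3.685

3.685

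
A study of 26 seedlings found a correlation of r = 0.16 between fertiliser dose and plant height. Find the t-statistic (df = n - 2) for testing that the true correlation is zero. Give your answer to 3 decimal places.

1 − r² = 1 − 0.0256 = 0.9744;  √(1−r²) = 0.987117
√(n−2) = √24 = 4.898979
t = r·√(n−2)/√(1−r²) = 0.16 · 4.898979 / 0.987117 = 0.794

0.794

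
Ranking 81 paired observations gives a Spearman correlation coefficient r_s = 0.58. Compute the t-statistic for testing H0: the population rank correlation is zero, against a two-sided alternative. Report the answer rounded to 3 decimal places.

t = r_s·√(n−2) / √(1−r_s²) with r_s = 0.58, n = 81
  = 0.58·√79 / √(1 − 0.3364)
  = 0.58·8.888194 / 0.814616
  = 5.155153 / 0.814616 = 6.328

6.328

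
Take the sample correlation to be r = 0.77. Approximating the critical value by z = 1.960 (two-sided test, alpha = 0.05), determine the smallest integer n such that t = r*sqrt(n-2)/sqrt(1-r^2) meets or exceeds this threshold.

r√(n−2)/√(1−r²) ≥ 1.960  ⇔  n−2 ≥ (1.960)²·(1−r²)/r²
(1−r²)/r² = (1−0.5929)/0.5929 = 0.6866
n ≥ 2 + 3.8416·0.6866 = 2 + 2.6376 = 4.6376
⌈4.6376⌉ = 5

5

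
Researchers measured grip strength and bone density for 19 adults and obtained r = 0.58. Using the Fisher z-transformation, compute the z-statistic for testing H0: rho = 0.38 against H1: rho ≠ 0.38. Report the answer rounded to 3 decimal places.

Fisher z: atanh(0.58) = 0.662463, atanh(0.38) = 0.400060
z = (z_r − z_0)·√(n−3) = (0.662463 − 0.400060)·√16 = 0.262403 · 4.000000 = 1.050

1.050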